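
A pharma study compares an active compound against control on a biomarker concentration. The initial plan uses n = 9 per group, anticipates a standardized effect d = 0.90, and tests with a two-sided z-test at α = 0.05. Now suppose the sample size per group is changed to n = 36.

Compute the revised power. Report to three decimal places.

Power ≈ 0.968

With n = 36 per group: δ = d·√(n/2) = 0.90 × √(36/2) = 3.8184. Critical value z_{0.025} = 1.960.
Revised power = Φ(δ − 1.960) + Φ(−δ − 1.960) = Φ(1.858) + Φ(-5.778) = 0.9684 + 0.0000 = 0.9684.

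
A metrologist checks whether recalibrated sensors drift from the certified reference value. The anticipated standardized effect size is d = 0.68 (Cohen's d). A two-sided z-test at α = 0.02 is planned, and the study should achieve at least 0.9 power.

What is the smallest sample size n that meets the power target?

Set Φ(δ − 2.326) = 0.9; then δ − 2.326 = Φ⁻¹(0.9) = 1.282, giving δ = 3.608.
(Ignoring the negligible lower-tail rejection probability gives the usual closed-form inversion.)
δ = d·√n ⇒ n = (δ/d)² = (3.608 / 0.68)² = 28.15.
Rounding up, n = 29.

n = 29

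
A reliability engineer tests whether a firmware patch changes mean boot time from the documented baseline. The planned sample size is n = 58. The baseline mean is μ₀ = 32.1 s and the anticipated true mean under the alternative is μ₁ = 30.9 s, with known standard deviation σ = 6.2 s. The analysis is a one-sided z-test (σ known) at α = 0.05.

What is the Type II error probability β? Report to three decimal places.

β ≈ 0.568

Standardized effect: d = |μ₁ − μ₀| / σ = |30.9 − 32.1| / 6.2 = 0.1935
Noncentrality parameter: δ = d·√n = 0.1935 × √58 = 1.4740
Critical value for a one-sided test at α = 0.05: z_α = 1.645.
Power = P(Z > 1.645 − δ) = Φ(-0.171) = 0.4322.
Type II error: β = 1 − power = 1 − 0.4322 = 0.5678.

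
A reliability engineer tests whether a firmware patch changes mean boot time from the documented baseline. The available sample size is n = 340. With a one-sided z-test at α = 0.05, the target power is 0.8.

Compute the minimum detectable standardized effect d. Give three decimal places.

Need Φ(δ − 1.645) = 0.8, so δ = 1.645 + 0.842 = 2.486.
δ = d·√n ⇒ d = δ/√n = 2.486/√340 = 0.1348.

d ≈ 0.135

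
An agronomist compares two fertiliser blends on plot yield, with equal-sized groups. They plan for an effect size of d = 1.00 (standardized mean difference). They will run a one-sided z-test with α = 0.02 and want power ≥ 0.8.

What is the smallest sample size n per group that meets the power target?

For power 0.8 need Φ(δ − z_{0.02}) = 0.8, so δ = z_{0.02} + z_{0.20} = 2.054 + 0.842 = 2.895.
δ = d·√(n/2) ⇒ n = 2(δ/d)² = 2 × (2.895 / 1.00)² = 16.77.
Rounding up, n = 17 per group.

n = 17 per group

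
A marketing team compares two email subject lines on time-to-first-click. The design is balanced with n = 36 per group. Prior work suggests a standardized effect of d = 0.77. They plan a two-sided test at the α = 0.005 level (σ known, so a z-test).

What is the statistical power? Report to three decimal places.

Power ≈ 0.677

Noncentrality parameter: δ = d·√(n/2) = 0.77 × √(36/2) = 3.2668
Critical value for a two-sided test at α = 0.005: z_{α/2} = 2.807.
Power = Φ(δ − 2.807) + Φ(−δ − 2.807) = Φ(0.460) + Φ(-6.074) = 0.6772 + 0.0000 = 0.6772.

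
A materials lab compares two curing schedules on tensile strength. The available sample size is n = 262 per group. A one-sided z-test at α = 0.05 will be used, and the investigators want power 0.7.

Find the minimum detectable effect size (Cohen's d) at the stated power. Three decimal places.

Need Φ(δ − 1.645) = 0.7, so δ = 1.645 + 0.524 = 2.169.
δ = d·√(n/2) ⇒ d = δ/√(n/2) = 2.169/√(262/2) = 0.1895.

d ≈ 0.190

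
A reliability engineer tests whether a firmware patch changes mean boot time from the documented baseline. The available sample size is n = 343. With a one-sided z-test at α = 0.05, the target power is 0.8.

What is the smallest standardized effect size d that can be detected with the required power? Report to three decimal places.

Need Φ(δ − 1.645) = 0.8, so δ = 1.645 + 0.842 = 2.486.
δ = d·√n ⇒ d = δ/√n = 2.486/√343 = 0.1343.

d ≈ 0.134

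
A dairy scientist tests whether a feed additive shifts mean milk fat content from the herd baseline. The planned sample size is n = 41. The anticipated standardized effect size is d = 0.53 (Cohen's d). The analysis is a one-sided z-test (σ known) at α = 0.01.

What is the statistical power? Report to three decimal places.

Power ≈ 0.857

Noncentrality parameter: δ = d·√n = 0.53 × √41 = 3.3937
One-sided α = 0.01 → critical value z_{0.01} = 2.326.
Power = P(Z > 2.326 − δ) = Φ(1.067) = 0.8571.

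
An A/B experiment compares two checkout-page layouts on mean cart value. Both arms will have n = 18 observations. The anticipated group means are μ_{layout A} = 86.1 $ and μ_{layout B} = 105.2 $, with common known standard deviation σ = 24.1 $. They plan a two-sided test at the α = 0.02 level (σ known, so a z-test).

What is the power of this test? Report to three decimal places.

Standardized effect: d = |μ_{layout A} − μ_{layout B}| / σ = |86.1 − 105.2| / 24.1 = 0.7925
Noncentrality parameter: δ = d·√(n/2) = 0.7925 × √(18/2) = 2.3776
Two-sided α = 0.02 → critical value z_{0.01} = 2.326.
Power = Φ(δ − 2.326) + Φ(−δ − 2.326) = Φ(0.051) + Φ(-4.704) = 0.5204 + 0.0000 = 0.5204.

Power ≈ 0.520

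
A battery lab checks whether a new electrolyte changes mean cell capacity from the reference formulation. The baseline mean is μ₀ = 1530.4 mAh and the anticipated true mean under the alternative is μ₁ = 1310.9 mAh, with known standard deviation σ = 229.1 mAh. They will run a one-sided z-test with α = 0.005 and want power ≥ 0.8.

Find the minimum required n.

Standardized effect: d = |μ₁ − μ₀| / σ = |1310.9 − 1530.4| / 229.1 = 0.9581
Set Φ(δ − 2.576) = 0.8; then δ − 2.576 = Φ⁻¹(0.8) = 0.842, giving δ = 3.417.
δ = d·√n ⇒ n = (δ/d)² = (3.417 / 0.9581)² = 12.72.
Rounding up, n = 13.

n = 13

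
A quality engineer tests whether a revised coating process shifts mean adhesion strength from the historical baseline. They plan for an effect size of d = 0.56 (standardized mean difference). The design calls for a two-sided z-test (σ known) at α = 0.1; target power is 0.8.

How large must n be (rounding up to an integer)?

n = 20

Set Φ(δ − 1.645) = 0.8; then δ − 1.645 = Φ⁻¹(0.8) = 0.842, giving δ = 2.486.
(Ignoring the negligible lower-tail rejection probability gives the usual closed-form inversion.)
δ = d·√n ⇒ n = (δ/d)² = (2.486 / 0.56)² = 19.71.
Round up to the next whole unit.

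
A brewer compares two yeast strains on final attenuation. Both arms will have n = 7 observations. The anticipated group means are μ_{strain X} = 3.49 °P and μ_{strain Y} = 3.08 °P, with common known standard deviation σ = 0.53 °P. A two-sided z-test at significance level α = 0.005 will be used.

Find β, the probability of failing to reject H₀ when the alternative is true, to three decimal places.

Standardized effect: d = |μ_{strain X} − μ_{strain Y}| / σ = |3.49 − 3.08| / 0.53 = 0.7736
Noncentrality parameter: δ = d·√(n/2) = 0.7736 × √(7/2) = 1.4472
Two-sided α = 0.005 → critical value z_{0.0025} = 2.807.
Power = Φ(δ − 2.807) + Φ(−δ − 2.807) = Φ(-1.360) + Φ(-4.254) = 0.0869 + 0.0000 = 0.0870.
Type II error: β = 1 − power = 1 − 0.0870 = 0.9130.

β ≈ 0.913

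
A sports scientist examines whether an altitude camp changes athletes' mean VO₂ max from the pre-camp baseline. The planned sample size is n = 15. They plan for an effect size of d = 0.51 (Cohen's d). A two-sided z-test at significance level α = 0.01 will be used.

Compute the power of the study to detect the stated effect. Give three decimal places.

Noncentrality parameter: δ = d·√n = 0.51 × √15 = 1.9752
Two-sided α = 0.01 → critical value z_{0.005} = 2.576.
Power = Φ(δ − 2.576) + Φ(−δ − 2.576) = Φ(-0.601) + Φ(-4.551) = 0.2741 + 0.0000 = 0.2741.

Power ≈ 0.274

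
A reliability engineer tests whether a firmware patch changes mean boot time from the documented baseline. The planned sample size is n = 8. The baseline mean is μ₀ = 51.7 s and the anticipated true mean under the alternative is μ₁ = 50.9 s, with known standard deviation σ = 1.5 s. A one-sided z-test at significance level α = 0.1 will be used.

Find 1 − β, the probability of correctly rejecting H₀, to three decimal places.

Power ≈ 0.590

Standardized effect: d = |μ₁ − μ₀| / σ = |50.9 − 51.7| / 1.5 = 0.5333
Noncentrality parameter: δ = d·√n = 0.5333 × √8 = 1.5085
Critical value for a one-sided test at α = 0.1: z_α = 1.282.
Power = Φ(δ − 1.282) = Φ(0.227) = 0.5898.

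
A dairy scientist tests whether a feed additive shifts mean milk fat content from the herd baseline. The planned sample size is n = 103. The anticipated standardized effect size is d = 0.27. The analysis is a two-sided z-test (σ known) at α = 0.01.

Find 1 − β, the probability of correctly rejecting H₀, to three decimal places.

Noncentrality parameter: δ = d·√n = 0.27 × √103 = 2.7402
Two-sided α = 0.01 → critical value z_{0.005} = 2.576.
Power = Φ(δ − 2.576) + Φ(−δ − 2.576) = Φ(0.164) + Φ(-5.316) = 0.5653 + 0.0000 = 0.5653.

Power ≈ 0.565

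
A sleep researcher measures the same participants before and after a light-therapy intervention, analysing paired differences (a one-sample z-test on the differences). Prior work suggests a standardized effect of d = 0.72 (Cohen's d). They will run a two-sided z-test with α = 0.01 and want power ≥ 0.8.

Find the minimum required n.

n = 23

Set Φ(δ − 2.576) = 0.8; then δ − 2.576 = Φ⁻¹(0.8) = 0.842, giving δ = 3.417.
(Ignoring the negligible lower-tail rejection probability gives the usual closed-form inversion.)
δ = d·√n ⇒ n = (δ/d)² = (3.417 / 0.72)² = 22.53.
Rounding up, n = 23.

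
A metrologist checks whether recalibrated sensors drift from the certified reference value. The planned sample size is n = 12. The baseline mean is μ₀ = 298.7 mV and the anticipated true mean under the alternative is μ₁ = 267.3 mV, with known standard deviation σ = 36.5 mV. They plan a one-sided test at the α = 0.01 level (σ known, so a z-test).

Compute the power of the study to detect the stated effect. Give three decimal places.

Standardized effect: d = |μ₁ − μ₀| / σ = |267.3 − 298.7| / 36.5 = 0.8603
Noncentrality parameter: δ = d·√n = 0.8603 × √12 = 2.9801
Critical value for a one-sided test at α = 0.01: z_α = 2.326.
Power = P(Z > 2.326 − δ) = Φ(0.654) = 0.7434.

Power ≈ 0.743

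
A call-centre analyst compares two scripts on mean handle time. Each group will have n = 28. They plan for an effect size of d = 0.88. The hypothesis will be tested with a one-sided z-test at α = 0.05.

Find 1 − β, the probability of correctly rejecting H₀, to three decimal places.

Power ≈ 0.950

Noncentrality parameter: δ = d·√(n/2) = 0.88 × √(28/2) = 3.2927
One-sided α = 0.05 → critical value z_{0.05} = 1.645.
Power = P(Z > 1.645 − δ) = Φ(1.648) = 0.9503.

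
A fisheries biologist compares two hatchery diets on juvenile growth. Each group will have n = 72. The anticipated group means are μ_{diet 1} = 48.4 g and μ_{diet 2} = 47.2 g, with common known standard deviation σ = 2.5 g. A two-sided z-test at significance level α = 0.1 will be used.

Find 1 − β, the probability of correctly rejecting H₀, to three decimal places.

Power ≈ 0.892

Standardized effect: d = |μ_{diet 1} − μ_{diet 2}| / σ = |48.4 − 47.2| / 2.5 = 0.4800
Noncentrality parameter: δ = d·√(n/2) = 0.4800 × √(72/2) = 2.8800
Critical value for a two-sided test at α = 0.1: z_{α/2} = 1.645.
Power = Φ(δ − 1.645) + Φ(−δ − 1.645) = Φ(1.235) + Φ(-4.525) = 0.8916 + 0.0000 = 0.8916.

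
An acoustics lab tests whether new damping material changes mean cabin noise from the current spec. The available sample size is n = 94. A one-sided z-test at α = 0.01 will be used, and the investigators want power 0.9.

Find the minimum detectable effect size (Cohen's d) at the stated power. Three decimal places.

d ≈ 0.372

Required noncentrality: δ = z_{0.01} + z_{0.10} = 2.326 + 1.282 = 3.608.
δ = d·√n ⇒ d = δ/√n = 3.608/√94 = 0.3721.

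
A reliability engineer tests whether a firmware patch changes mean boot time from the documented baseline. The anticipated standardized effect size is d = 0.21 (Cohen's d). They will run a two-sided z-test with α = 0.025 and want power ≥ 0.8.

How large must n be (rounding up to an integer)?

For power 0.8 need Φ(δ − z_{0.0125}) = 0.8, so δ = z_{0.0125} + z_{0.20} = 2.241 + 0.842 = 3.083.
(For δ > 0 the lower-tail rejection region contributes negligibly to power, so the one-term inversion is standard.)
δ = d·√n ⇒ n = (δ/d)² = (3.083 / 0.21)² = 215.53.
Round up to the next whole unit.

n = 216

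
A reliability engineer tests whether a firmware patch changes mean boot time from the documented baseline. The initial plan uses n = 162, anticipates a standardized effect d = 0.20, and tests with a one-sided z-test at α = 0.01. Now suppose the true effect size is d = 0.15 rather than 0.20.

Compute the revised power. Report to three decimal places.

Power ≈ 0.338

With d = 0.15: δ = d·√n = 0.15 × √162 = 1.9092. Critical value z_{0.01} = 2.326.
Revised power = Φ(δ − 2.326) = Φ(-0.417) = 0.3383.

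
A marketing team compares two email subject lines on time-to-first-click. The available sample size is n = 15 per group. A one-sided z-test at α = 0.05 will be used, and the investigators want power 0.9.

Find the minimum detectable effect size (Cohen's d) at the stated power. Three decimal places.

d ≈ 1.069

Need Φ(δ − 1.645) = 0.9, so δ = 1.645 + 1.282 = 2.926.
δ = d·√(n/2) ⇒ d = δ/√(n/2) = 2.926/√(15/2) = 1.0686.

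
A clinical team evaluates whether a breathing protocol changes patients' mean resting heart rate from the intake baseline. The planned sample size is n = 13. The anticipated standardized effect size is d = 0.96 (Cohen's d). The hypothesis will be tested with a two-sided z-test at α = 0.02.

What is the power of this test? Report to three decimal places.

Noncentrality parameter: δ = d·√n = 0.96 × √13 = 3.4613
Two-sided α = 0.02 → critical value z_{0.01} = 2.326.
Power = Φ(δ − 2.326) + Φ(−δ − 2.326) = Φ(1.135) + Φ(-5.788) = 0.8718 + 0.0000 = 0.8718.

Power ≈ 0.872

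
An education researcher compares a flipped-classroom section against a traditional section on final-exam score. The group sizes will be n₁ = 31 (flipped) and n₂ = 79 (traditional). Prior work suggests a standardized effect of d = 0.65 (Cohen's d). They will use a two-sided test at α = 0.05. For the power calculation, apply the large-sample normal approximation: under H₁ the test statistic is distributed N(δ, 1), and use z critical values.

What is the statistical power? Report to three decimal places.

Noncentrality parameter: δ = d / √(1/n₁ + 1/n₂) = 0.65 / √(1/31 + 1/79) = 3.0670
Critical value for a two-sided test at α = 0.05: z_{α/2} = 1.960.
Power = Φ(δ − 1.960) + Φ(−δ − 1.960) = Φ(1.107) + Φ(-5.027) = 0.8659 + 0.0000 = 0.8659.

Power ≈ 0.866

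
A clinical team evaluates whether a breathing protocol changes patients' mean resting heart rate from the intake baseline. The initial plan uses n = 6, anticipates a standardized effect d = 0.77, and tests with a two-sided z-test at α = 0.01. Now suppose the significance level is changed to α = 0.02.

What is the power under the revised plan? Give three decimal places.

Power ≈ 0.330

δ = d·√n = 0.77 × √6 = 1.8861 (unchanged). New critical value: z_{0.01} = 2.326.
Revised power = Φ(δ − 2.326) + Φ(−δ − 2.326) = Φ(-0.440) + Φ(-4.212) = 0.3299 + 0.0000 = 0.3299.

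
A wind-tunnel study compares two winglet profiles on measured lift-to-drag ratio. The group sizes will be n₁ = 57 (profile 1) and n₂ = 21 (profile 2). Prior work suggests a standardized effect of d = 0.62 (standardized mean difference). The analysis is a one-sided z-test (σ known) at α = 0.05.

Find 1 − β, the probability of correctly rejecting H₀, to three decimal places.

Noncentrality parameter: δ = d / √(1/n₁ + 1/n₂) = 0.62 / √(1/57 + 1/21) = 2.4288
One-sided α = 0.05 → critical value z_{0.05} = 1.645.
Power = P(Z > 1.645 − δ) = Φ(0.784) = 0.7835.

Power ≈ 0.783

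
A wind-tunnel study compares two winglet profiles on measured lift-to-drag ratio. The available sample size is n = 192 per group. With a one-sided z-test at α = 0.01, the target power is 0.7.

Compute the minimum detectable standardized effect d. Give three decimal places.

Need Φ(δ − 2.326) = 0.7, so δ = 2.326 + 0.524 = 2.851.
δ = d·√(n/2) ⇒ d = δ/√(n/2) = 2.851/√(192/2) = 0.2910.

d ≈ 0.291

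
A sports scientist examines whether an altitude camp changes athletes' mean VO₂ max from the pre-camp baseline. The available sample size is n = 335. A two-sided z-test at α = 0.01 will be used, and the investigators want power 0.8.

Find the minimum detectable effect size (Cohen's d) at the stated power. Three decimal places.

d ≈ 0.187

Required noncentrality: δ = z_{0.005} + z_{0.20} = 2.576 + 0.842 = 3.417.
(The second rejection-region term Φ(−δ − z_{α/2}) is negligible and dropped.)
δ = d·√n ⇒ d = δ/√n = 3.417/√335 = 0.1867.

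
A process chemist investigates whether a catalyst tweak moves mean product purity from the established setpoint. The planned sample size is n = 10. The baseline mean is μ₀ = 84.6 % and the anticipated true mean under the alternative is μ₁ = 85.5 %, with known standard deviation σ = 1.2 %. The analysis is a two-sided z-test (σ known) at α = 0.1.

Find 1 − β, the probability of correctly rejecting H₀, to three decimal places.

Power ≈ 0.766

Standardized effect: d = |μ₁ − μ₀| / σ = |85.5 − 84.6| / 1.2 = 0.7500
Noncentrality parameter: δ = d·√n = 0.7500 × √10 = 2.3717
Critical value for a two-sided test at α = 0.1: z_{α/2} = 1.645.
Power = Φ(δ − 1.645) + Φ(−δ − 1.645) = Φ(0.727) + Φ(-4.017) = 0.7663 + 0.0000 = 0.7664.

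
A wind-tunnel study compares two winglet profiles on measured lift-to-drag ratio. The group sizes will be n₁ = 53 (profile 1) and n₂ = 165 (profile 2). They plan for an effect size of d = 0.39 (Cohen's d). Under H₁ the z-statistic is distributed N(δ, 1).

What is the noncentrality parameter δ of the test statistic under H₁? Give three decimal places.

δ ≈ 2.470

δ = d / √(1/n₁ + 1/n₂) = 0.39 / √(1/53 + 1/165) = 2.4701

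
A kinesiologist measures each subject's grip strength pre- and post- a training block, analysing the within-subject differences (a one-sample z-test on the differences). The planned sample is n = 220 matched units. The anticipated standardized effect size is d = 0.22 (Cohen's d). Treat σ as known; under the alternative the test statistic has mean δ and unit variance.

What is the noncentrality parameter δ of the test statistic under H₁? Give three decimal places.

δ = d·√n = 0.22 × √220 = 3.2631

δ ≈ 3.263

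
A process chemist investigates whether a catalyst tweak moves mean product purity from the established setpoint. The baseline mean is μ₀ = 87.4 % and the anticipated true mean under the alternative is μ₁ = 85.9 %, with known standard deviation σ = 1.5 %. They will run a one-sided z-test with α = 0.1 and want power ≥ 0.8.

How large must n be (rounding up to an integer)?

n = 5

Standardized effect: d = |μ₁ − μ₀| / σ = |85.9 − 87.4| / 1.5 = 1.0000
For power 0.8 need Φ(δ − z_{0.1}) = 0.8, so δ = z_{0.1} + z_{0.20} = 1.282 + 0.842 = 2.123.
δ = d·√n ⇒ n = (δ/d)² = (2.123 / 1.0000)² = 4.51.
Rounding up, n = 5.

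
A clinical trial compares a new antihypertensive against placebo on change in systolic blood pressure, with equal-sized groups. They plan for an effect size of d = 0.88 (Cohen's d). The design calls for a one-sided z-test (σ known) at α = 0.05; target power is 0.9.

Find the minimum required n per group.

Set Φ(δ − 1.645) = 0.9; then δ − 1.645 = Φ⁻¹(0.9) = 1.282, giving δ = 2.926.
δ = d·√(n/2) ⇒ n = 2(δ/d)² = 2 × (2.926 / 0.88)² = 22.12.
Round up to the next whole unit.

n = 23 per group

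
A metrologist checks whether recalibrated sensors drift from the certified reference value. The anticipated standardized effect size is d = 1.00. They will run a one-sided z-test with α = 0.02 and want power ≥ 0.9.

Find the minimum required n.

n = 12

For power 0.9 need Φ(δ − z_{0.02}) = 0.9, so δ = z_{0.02} + z_{0.10} = 2.054 + 1.282 = 3.335.
δ = d·√n ⇒ n = (δ/d)² = (3.335 / 1.00)² = 11.12.
Rounding up, n = 12.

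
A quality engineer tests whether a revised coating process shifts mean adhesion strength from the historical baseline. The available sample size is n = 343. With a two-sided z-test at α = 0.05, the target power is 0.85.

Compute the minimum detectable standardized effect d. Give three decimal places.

Need Φ(δ − 1.960) = 0.85, so δ = 1.960 + 1.036 = 2.996.
(Lower-tail contribution to power is negligible for δ > 0.)
δ = d·√n ⇒ d = δ/√n = 2.996/√343 = 0.1618.

d ≈ 0.162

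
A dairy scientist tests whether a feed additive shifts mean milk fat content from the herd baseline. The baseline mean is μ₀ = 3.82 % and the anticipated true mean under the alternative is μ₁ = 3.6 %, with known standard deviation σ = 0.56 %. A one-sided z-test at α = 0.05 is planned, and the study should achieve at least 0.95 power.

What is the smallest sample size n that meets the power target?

Standardized effect: d = |μ₁ − μ₀| / σ = |3.6 − 3.82| / 0.56 = 0.3929
Set Φ(δ − 1.645) = 0.95; then δ − 1.645 = Φ⁻¹(0.95) = 1.645, giving δ = 3.290.
δ = d·√n ⇒ n = (δ/d)² = (3.290 / 0.3929)² = 70.12.
Rounding up, n = 71.

n = 71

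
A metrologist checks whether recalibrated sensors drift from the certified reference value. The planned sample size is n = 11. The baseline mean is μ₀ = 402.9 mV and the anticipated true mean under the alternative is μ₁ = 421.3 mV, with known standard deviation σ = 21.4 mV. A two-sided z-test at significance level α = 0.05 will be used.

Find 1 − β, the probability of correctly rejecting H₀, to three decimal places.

Standardized effect: d = |μ₁ − μ₀| / σ = |421.3 − 402.9| / 21.4 = 0.8598
Noncentrality parameter: δ = d·√n = 0.8598 × √11 = 2.8517
Two-sided α = 0.05 → critical value z_{0.025} = 1.960.
Power = Φ(δ − 1.960) + Φ(−δ − 1.960) = Φ(0.892) + Φ(-4.812) = 0.8137 + 0.0000 = 0.8137.

Power ≈ 0.814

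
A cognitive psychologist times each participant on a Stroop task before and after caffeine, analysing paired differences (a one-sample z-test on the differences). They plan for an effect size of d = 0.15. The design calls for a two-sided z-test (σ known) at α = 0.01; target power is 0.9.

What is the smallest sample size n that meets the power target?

For power 0.9 need Φ(δ − z_{0.005}) = 0.9, so δ = z_{0.005} + z_{0.10} = 2.576 + 1.282 = 3.857.
(For δ > 0 the lower-tail rejection region contributes negligibly to power, so the one-term inversion is standard.)
δ = d·√n ⇒ n = (δ/d)² = (3.857 / 0.15)² = 661.31.
Rounding up, n = 662.

n = 662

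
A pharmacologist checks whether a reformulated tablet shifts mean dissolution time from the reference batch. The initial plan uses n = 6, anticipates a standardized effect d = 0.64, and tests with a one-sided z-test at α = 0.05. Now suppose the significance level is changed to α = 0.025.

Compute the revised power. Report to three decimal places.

Power ≈ 0.347

δ = d·√n = 0.64 × √6 = 1.5677 (unchanged). New critical value: z_{0.025} = 1.960.
Revised power = P(Z > 1.960 − δ) = Φ(-0.392) = 0.3474.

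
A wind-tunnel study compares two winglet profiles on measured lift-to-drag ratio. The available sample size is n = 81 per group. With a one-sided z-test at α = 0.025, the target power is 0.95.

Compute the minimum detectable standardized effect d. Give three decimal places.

Required noncentrality: δ = z_{0.025} + z_{0.05} = 1.960 + 1.645 = 3.605.
δ = d·√(n/2) ⇒ d = δ/√(n/2) = 3.605/√(81/2) = 0.5664.

d ≈ 0.566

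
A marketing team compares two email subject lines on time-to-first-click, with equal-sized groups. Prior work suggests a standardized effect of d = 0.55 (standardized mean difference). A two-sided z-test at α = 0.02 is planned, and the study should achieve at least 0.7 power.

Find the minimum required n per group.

n = 54 per group

Set Φ(δ − 2.326) = 0.7; then δ − 2.326 = Φ⁻¹(0.7) = 0.524, giving δ = 2.851.
(For δ > 0 the lower-tail rejection region contributes negligibly to power, so the one-term inversion is standard.)
δ = d·√(n/2) ⇒ n = 2(δ/d)² = 2 × (2.851 / 0.55)² = 53.73.
Round up to the next whole unit.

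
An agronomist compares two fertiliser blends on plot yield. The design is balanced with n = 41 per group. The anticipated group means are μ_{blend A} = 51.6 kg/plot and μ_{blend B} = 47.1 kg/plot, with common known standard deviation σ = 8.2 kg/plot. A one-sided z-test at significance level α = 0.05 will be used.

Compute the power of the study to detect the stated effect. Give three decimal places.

Standardized effect: d = |μ_{blend A} − μ_{blend B}| / σ = |51.6 − 47.1| / 8.2 = 0.5488
Noncentrality parameter: δ = d·√(n/2) = 0.5488 × √(41/2) = 2.4847
Critical value for a one-sided test at α = 0.05: z_α = 1.645.
Power = Φ(δ − 1.645) = Φ(0.840) = 0.7995.

Power ≈ 0.800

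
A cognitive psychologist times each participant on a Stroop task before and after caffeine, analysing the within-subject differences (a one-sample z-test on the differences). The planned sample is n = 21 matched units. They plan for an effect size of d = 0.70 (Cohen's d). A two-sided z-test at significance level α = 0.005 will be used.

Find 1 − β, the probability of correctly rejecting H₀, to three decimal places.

Power ≈ 0.656

Noncentrality parameter: δ = d·√n = 0.70 × √21 = 3.2078
Two-sided α = 0.005 → critical value z_{0.0025} = 2.807.
Power = Φ(δ − 2.807) + Φ(−δ − 2.807) = Φ(0.401) + Φ(-6.015) = 0.6557 + 0.0000 = 0.6557.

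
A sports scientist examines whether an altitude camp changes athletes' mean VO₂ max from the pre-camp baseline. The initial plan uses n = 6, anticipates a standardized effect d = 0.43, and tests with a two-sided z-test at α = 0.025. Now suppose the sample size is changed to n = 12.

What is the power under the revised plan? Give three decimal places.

Power ≈ 0.226

With n = 12: δ = d·√n = 0.43 × √12 = 1.4896. Critical value z_{0.0125} = 2.241.
Revised power = Φ(δ − 2.241) + Φ(−δ − 2.241) = Φ(-0.752) + Φ(-3.731) = 0.2261 + 0.0001 = 0.2262.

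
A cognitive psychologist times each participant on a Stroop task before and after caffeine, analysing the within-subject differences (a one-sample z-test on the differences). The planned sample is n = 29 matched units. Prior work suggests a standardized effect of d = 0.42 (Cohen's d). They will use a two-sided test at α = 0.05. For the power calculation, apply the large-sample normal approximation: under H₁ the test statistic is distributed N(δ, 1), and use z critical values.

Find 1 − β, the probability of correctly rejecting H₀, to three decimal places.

Noncentrality parameter: δ = d·√n = 0.42 × √29 = 2.2618
Two-sided α = 0.05 → critical value z_{0.025} = 1.960.
Power = Φ(δ − 1.960) + Φ(−δ − 1.960) = Φ(0.302) + Φ(-4.222) = 0.6186 + 0.0000 = 0.6186.

Power ≈ 0.619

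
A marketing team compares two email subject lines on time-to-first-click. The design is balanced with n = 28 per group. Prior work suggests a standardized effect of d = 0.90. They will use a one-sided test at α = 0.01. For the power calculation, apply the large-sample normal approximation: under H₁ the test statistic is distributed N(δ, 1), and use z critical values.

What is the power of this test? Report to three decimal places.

Noncentrality parameter: δ = d·√(n/2) = 0.90 × √(28/2) = 3.3675
One-sided α = 0.01 → critical value z_{0.01} = 2.326.
Power = Φ(δ − 2.326) = Φ(1.041) = 0.8511.

Power ≈ 0.851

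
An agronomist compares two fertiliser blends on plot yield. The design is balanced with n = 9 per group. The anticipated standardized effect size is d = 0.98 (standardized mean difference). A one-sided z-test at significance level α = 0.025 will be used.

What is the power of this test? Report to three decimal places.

Power ≈ 0.547

Noncentrality parameter: δ = d·√(n/2) = 0.98 × √(9/2) = 2.0789
Critical value for a one-sided test at α = 0.025: z_α = 1.960.
Power = P(Z > 1.960 − δ) = Φ(0.119) = 0.5473.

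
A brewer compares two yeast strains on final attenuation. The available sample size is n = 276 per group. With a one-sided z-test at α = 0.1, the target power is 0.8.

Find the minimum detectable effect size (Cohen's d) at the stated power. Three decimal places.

d ≈ 0.181

Required noncentrality: δ = z_{0.1} + z_{0.20} = 1.282 + 0.842 = 2.123.
δ = d·√(n/2) ⇒ d = δ/√(n/2) = 2.123/√(276/2) = 0.1807.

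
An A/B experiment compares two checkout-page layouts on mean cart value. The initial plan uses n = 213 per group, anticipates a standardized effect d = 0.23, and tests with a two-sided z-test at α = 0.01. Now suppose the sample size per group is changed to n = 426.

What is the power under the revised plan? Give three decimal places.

With n = 426 per group: δ = d·√(n/2) = 0.23 × √(426/2) = 3.3567. Critical value z_{0.005} = 2.576.
Revised power = Φ(δ − 2.576) + Φ(−δ − 2.576) = Φ(0.781) + Φ(-5.933) = 0.7826 + 0.0000 = 0.7826.

Power ≈ 0.783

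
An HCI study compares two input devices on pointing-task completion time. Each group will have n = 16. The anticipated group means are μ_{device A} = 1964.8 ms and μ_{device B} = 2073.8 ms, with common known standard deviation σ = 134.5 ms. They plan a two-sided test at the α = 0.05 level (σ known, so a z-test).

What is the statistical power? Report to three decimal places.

Power ≈ 0.630

Standardized effect: d = |μ_{device A} − μ_{device B}| / σ = |1964.8 − 2073.8| / 134.5 = 0.8104
Noncentrality parameter: δ = d·√(n/2) = 0.8104 × √(16/2) = 2.2922
Two-sided α = 0.05 → critical value z_{0.025} = 1.960.
Power = Φ(δ − 1.960) + Φ(−δ − 1.960) = Φ(0.332) + Φ(-4.252) = 0.6301 + 0.0000 = 0.6301.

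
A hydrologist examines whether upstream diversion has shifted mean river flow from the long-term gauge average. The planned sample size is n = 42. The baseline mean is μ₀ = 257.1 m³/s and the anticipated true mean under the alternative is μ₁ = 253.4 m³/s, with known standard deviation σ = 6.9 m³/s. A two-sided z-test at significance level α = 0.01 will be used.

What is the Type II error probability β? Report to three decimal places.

Standardized effect: d = |μ₁ − μ₀| / σ = |253.4 − 257.1| / 6.9 = 0.5362
Noncentrality parameter: δ = d·√n = 0.5362 × √42 = 3.4752
Two-sided α = 0.01 → critical value z_{0.005} = 2.576.
Power = Φ(δ − 2.576) + Φ(−δ − 2.576) = Φ(0.899) + Φ(-6.051) = 0.8158 + 0.0000 = 0.8158.
Type II error: β = 1 − power = 1 − 0.8158 = 0.1842.

β ≈ 0.184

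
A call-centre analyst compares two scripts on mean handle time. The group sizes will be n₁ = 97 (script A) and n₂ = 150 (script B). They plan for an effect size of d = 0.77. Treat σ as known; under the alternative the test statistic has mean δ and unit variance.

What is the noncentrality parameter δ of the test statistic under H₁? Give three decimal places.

δ ≈ 5.910

δ = d / √(1/n₁ + 1/n₂) = 0.77 / √(1/97 + 1/150) = 5.9098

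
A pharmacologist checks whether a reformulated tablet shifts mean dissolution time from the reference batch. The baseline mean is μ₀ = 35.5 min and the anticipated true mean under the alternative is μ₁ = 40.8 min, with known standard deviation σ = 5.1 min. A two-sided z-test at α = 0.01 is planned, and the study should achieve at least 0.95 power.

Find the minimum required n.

n = 17

Standardized effect: d = |μ₁ − μ₀| / σ = |40.8 − 35.5| / 5.1 = 1.0392
For power 0.95 need Φ(δ − z_{0.005}) = 0.95, so δ = z_{0.005} + z_{0.05} = 2.576 + 1.645 = 4.221.
(Ignoring the negligible lower-tail rejection probability gives the usual closed-form inversion.)
δ = d·√n ⇒ n = (δ/d)² = (4.221 / 1.0392)² = 16.50.
Round up to the next whole unit.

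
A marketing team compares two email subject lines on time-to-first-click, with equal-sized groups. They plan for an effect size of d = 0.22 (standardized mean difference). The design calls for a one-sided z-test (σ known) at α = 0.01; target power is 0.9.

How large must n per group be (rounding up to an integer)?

Set Φ(δ − 2.326) = 0.9; then δ − 2.326 = Φ⁻¹(0.9) = 1.282, giving δ = 3.608.
δ = d·√(n/2) ⇒ n = 2(δ/d)² = 2 × (3.608 / 0.22)² = 537.89.
Round up to the next whole unit.

n = 538 per group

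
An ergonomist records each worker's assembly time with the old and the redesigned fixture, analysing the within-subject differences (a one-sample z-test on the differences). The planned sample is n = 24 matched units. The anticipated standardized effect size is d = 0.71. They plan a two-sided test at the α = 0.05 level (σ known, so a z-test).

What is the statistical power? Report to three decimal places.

Noncentrality parameter: δ = d·√n = 0.71 × √24 = 3.4783
Two-sided α = 0.05 → critical value z_{0.025} = 1.960.
Power = Φ(δ − 1.960) + Φ(−δ − 1.960) = Φ(1.518) + Φ(-5.438) = 0.9355 + 0.0000 = 0.9355.

Power ≈ 0.936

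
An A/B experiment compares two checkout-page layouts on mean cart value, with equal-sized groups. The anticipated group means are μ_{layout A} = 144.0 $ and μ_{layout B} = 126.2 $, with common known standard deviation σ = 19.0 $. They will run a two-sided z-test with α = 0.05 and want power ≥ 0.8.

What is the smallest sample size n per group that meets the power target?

n = 18 per group

Standardized effect: d = |μ_{layout A} − μ_{layout B}| / σ = |144.0 − 126.2| / 19.0 = 0.9368
For power 0.8 need Φ(δ − z_{0.025}) = 0.8, so δ = z_{0.025} + z_{0.20} = 1.960 + 0.842 = 2.802.
(Ignoring the negligible lower-tail rejection probability gives the usual closed-form inversion.)
δ = d·√(n/2) ⇒ n = 2(δ/d)² = 2 × (2.802 / 0.9368)² = 17.89.
Round up to the next whole unit.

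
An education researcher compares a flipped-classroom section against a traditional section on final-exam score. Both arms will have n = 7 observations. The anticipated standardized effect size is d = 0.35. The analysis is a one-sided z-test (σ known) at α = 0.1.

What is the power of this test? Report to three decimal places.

Power ≈ 0.265

Noncentrality parameter: δ = d·√(n/2) = 0.35 × √(7/2) = 0.6548
Critical value for a one-sided test at α = 0.1: z_α = 1.282.
Power = P(Z > 1.282 − δ) = Φ(-0.627) = 0.2654.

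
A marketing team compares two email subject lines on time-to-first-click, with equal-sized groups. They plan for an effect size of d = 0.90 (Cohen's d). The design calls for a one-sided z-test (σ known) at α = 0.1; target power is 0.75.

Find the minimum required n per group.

n = 10 per group

For power 0.75 need Φ(δ − z_{0.1}) = 0.75, so δ = z_{0.1} + z_{0.25} = 1.282 + 0.674 = 1.956.
δ = d·√(n/2) ⇒ n = 2(δ/d)² = 2 × (1.956 / 0.90)² = 9.45.
Round up to the next whole unit.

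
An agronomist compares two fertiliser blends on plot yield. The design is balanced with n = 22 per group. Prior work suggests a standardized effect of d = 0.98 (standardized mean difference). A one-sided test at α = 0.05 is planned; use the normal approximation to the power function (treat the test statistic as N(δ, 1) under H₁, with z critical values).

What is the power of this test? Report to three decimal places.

Power ≈ 0.946

Noncentrality parameter: δ = d·√(n/2) = 0.98 × √(22/2) = 3.2503
One-sided α = 0.05 → critical value z_{0.05} = 1.645.
Power = Φ(δ − 1.645) = Φ(1.605) = 0.9458.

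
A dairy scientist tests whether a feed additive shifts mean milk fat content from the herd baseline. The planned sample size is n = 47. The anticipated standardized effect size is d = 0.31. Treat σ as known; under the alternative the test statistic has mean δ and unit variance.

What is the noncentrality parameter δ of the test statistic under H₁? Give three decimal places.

The noncentrality parameter scales effect size by the design's sample-size factor: δ = d·√n = 0.31 × √47 = 2.1253

δ ≈ 2.125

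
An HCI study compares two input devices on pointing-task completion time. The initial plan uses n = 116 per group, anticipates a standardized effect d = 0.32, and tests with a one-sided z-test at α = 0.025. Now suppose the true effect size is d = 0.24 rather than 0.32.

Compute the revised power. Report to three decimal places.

Power ≈ 0.447

With d = 0.24: δ = d·√(n/2) = 0.24 × √(116/2) = 1.8278. Critical value z_{0.025} = 1.960.
Revised power = Φ(δ − 1.960) = Φ(-0.132) = 0.4474.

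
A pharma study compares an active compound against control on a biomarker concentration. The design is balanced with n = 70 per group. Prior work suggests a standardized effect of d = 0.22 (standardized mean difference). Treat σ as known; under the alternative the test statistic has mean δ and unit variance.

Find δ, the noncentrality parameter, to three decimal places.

δ = d·√(n/2) = 0.22 × √(70/2) = 1.3015

δ ≈ 1.302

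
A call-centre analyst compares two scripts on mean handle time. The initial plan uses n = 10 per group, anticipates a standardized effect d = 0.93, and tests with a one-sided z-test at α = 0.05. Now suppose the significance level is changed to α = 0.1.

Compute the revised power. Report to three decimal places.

δ = d·√(n/2) = 0.93 × √(10/2) = 2.0795 (unchanged). New critical value: z_{0.1} = 1.282.
Revised power = P(Z > 1.282 − δ) = Φ(0.798) = 0.7876.

Power ≈ 0.788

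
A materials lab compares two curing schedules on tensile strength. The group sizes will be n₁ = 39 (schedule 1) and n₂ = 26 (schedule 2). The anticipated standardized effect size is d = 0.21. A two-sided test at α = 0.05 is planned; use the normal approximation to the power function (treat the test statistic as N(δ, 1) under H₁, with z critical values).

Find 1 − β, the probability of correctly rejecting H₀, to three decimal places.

Power ≈ 0.132

Noncentrality parameter: δ = d / √(1/n₁ + 1/n₂) = 0.21 / √(1/39 + 1/26) = 0.8294
Critical value for a two-sided test at α = 0.05: z_{α/2} = 1.960.
Power = Φ(δ − 1.960) + Φ(−δ − 1.960) = Φ(-1.131) + Φ(-2.789) = 0.1291 + 0.0026 = 0.1318.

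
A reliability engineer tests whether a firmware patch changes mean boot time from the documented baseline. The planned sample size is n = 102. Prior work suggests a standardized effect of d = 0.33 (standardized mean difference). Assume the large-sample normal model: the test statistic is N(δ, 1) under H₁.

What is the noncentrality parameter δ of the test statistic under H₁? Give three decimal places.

δ = d·√n = 0.33 × √102 = 3.3328

δ ≈ 3.333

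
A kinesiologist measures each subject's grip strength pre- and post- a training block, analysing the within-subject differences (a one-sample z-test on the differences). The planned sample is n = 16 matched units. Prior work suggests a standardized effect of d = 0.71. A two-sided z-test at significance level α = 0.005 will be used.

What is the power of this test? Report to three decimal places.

Noncentrality parameter: δ = d·√n = 0.71 × √16 = 2.8400
Two-sided α = 0.005 → critical value z_{0.0025} = 2.807.
Power = Φ(δ − 2.807) + Φ(−δ − 2.807) = Φ(0.033) + Φ(-5.647) = 0.5131 + 0.0000 = 0.5131.

Power ≈ 0.513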